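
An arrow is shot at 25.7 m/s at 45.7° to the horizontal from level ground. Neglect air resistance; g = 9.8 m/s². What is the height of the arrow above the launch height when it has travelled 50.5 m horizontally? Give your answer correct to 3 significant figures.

13.0 m

v_x = 25.7 cos 45.7° = 17.95 m/s, v_y0 = 25.7 sin 45.7° = 18.39 m/s.
Time to reach x = 50.5 m: t = x / v_x = 50.5 / 17.95 = 2.813 s.
y = v_y0 t − ½ g t² = 18.39×2.813 − 4.900×2.813² = 13.0 m.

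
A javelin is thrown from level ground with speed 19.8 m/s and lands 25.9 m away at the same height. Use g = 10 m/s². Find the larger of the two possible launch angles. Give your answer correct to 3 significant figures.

69.3°

Level-ground range: R = v₀² sin(2θ)/g ⇒ sin 2θ = R g / v₀² = 25.9×10/19.8² = 0.6606.
2θ = arcsin(0.6606) = 41.35° or 180° − 41.35° = 138.65°.
So θ = 20.7° or θ = 69.3°.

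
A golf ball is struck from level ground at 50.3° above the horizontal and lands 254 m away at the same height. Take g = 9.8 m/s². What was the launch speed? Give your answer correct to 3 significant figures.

50.3 m/s

On level ground, R = v₀² sin(2θ) / g, so v₀ = √(R g / sin 2θ).
sin(2 × 50.3°) = 0.9829.
v₀ = √(254 × 9.8 / 0.9829) = √2533 = 50.3 m/s.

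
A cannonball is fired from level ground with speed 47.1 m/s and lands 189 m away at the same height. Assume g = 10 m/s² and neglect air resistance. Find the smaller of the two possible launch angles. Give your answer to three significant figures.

29.2°

Level-ground range: R = v₀² sin(2θ)/g ⇒ sin 2θ = R g / v₀² = 189×10/47.1² = 0.8520.
2θ = arcsin(0.8520) = 58.43° or 180° − 58.43° = 121.57°.
So θ = 29.2° or θ = 60.8°.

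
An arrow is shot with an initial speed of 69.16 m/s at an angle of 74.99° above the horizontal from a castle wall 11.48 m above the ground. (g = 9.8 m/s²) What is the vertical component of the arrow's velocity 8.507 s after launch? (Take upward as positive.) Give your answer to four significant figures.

-16.57 m/s

Initial vertical component: v_y0 = 69.16 sin 74.99° = 66.800 m/s.
v_y(t) = v_y0 − g t = 66.800 − 9.8 × 8.507 = -16.57 m/s.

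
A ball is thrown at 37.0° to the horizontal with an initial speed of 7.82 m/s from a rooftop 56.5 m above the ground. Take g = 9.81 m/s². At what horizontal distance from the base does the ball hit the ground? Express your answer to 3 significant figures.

Components: v_x = 7.82 cos 37.0° = 6.245 m/s, v_y = 7.82 sin 37.0° = 4.706 m/s.
Vertical: 0 = 56.5 + 4.706 t − ½(9.81) t² ⇒ 4.905 t² − 4.706 t − 56.5 = 0.
t = [4.706 + √(22.15 + 1109)] / 9.810 = 3.908 s.
Horizontal: R = v_x · t = 6.245 × 3.908 = 24.4 m.

24.4 m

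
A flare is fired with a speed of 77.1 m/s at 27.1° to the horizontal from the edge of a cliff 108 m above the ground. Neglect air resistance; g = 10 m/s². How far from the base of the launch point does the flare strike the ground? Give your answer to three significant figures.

Components: v_x = 77.1 cos 27.1° = 68.64 m/s, v_y = 77.1 sin 27.1° = 35.12 m/s.
Vertical: 0 = 108 + 35.12 t − ½(10) t² ⇒ 5.000 t² − 35.12 t − 108 = 0.
t = [35.12 + √(1233 + 2160)] / 10.00 = 9.337 s.
Horizontal: R = v_x · t = 68.64 × 9.337 = 641 m.

641 m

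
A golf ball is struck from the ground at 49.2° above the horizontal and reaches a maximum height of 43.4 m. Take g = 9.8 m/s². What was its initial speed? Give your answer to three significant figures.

At maximum height v_y = 0, so (v₀ sin θ)² = 2 g H.
v₀ sin 49.2° = √(2 × 9.8 × 43.4) = 29.17 m/s.
v₀ = 29.17 / sin 49.2° = 29.17 / 0.7570 = 38.5 m/s.

38.5 m/s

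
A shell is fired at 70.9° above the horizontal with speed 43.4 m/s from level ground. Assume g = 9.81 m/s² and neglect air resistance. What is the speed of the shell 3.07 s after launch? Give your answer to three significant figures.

v_x = 43.4 cos 70.9° = 14.20 m/s (constant).
v_y(t) = 43.4 sin 70.9° − g t = 41.01 − 9.81 × 3.07 = 10.89 m/s.
Speed = √(v_x² + v_y²) = √(201.6 + 118.6) = 17.9 m/s.

17.9 m/s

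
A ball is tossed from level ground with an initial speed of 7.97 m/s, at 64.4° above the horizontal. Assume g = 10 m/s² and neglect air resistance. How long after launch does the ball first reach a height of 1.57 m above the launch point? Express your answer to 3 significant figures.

0.269 s

v_y0 = 7.97 sin 64.4° = 7.188 m/s.
Set y = v_y0 t − ½ g t² = 1.57: 5.000 t² − 7.188 t + 1.57 = 0.
t = [7.188 ± √(51.67 − 31.40)] / 10 = (7.188 ± 4.502) / 10, giving t = 0.269 s or t = 1.17 s.
The ball is on the way up at the first time, so t = 0.269 s.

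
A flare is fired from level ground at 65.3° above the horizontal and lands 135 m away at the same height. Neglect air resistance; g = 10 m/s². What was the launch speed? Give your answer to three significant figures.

42.2 m/s

On level ground, R = v₀² sin(2θ) / g, so v₀ = √(R g / sin 2θ).
sin(2 × 65.3°) = 0.7593.
v₀ = √(135 × 10 / 0.7593) = √1778 = 42.2 m/s.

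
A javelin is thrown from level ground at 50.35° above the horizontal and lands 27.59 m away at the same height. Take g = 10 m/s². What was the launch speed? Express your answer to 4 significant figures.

On level ground, R = v₀² sin(2θ) / g, so v₀ = √(R g / sin 2θ).
sin(2 × 50.35°) = 0.9826.
v₀ = √(27.59 × 10 / 0.9826) = √280.79 = 16.76 m/s.

16.76 m/s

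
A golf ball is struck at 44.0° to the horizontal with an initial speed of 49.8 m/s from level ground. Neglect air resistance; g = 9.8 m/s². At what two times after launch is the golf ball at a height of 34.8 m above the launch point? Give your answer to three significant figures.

1.22 s and 5.84 s

v_y0 = 49.8 sin 44.0° = 34.59 m/s.
Set y = v_y0 t − ½ g t² = 34.8: 4.900 t² − 34.59 t + 34.8 = 0.
t = [34.59 ± √(1196 − 682.1)] / 9.8 = (34.59 ± 22.67) / 9.8, giving t = 1.22 s or t = 5.84 s.
So the golf ball is at 34.8 m at t = 1.22 s (rising) and t = 5.84 s (falling).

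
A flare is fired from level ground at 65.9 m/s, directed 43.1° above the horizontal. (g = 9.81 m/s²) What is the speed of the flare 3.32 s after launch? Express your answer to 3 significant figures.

v_x = 65.9 cos 43.1° = 48.12 m/s (constant).
v_y(t) = 65.9 sin 43.1° − g t = 45.03 − 9.81 × 3.32 = 12.46 m/s.
Speed = √(v_x² + v_y²) = √(2316 + 155.3) = 49.7 m/s.

49.7 m/s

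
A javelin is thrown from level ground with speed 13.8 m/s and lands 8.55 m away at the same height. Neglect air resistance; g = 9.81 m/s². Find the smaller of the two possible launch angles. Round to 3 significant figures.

13.1°

Level-ground range: R = v₀² sin(2θ)/g ⇒ sin 2θ = R g / v₀² = 8.55×9.81/13.8² = 0.4404.
2θ = arcsin(0.4404) = 26.13° or 180° − 26.13° = 153.87°.
So θ = 13.1° or θ = 76.9°.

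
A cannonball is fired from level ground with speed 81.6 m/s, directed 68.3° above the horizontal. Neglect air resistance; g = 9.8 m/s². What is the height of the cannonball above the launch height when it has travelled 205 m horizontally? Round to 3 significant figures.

289 m

v_x = 81.6 cos 68.3° = 30.17 m/s, v_y0 = 81.6 sin 68.3° = 75.82 m/s.
Time to reach x = 205 m: t = x / v_x = 205 / 30.17 = 6.795 s.
y = v_y0 t − ½ g t² = 75.82×6.795 − 4.900×6.795² = 289 m.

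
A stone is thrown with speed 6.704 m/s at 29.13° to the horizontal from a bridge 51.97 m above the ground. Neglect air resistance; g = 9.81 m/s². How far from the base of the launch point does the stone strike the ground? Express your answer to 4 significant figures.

21.11 m

Components: v_x = 6.704 cos 29.13° = 5.8561 m/s, v_y = 6.704 sin 29.13° = 3.2635 m/s.
Vertical: 0 = 51.97 + 3.2635 t − ½(9.81) t² ⇒ 4.905 t² − 3.2635 t − 51.97 = 0.
t = [3.2635 + √(10.650 + 1019.7)] / 9.810 = 3.6047 s.
Horizontal: R = v_x · t = 5.8561 × 3.6047 = 21.11 m.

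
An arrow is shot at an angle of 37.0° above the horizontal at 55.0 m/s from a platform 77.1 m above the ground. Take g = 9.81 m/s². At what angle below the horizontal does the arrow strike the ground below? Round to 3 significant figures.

v_x = 55.0 cos 37.0° = 43.92 m/s.
At impact |v_y| = √(v_y0² + 2 g h) = √(33.10² + 2×9.81×77.1) = 51.07 m/s.
Angle below horizontal = arctan(|v_y| / v_x) = arctan(51.07 / 43.92) = 49.3°.

49.3°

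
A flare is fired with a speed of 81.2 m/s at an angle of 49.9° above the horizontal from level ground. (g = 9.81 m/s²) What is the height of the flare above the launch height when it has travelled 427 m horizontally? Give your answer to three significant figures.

180 m

v_x = 81.2 cos 49.9° = 52.30 m/s, v_y0 = 81.2 sin 49.9° = 62.11 m/s.
Time to reach x = 427 m: t = x / v_x = 427 / 52.30 = 8.164 s.
y = v_y0 t − ½ g t² = 62.11×8.164 − 4.905×8.164² = 180 m.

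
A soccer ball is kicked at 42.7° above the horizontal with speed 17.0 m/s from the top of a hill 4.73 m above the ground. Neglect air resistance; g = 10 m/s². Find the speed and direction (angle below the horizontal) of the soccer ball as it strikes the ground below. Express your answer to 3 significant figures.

v_x = 17.0 cos 42.7° = 12.49 m/s (constant).
|v_y| at impact = √((11.53)² + 2×10×4.73) = 15.08 m/s.
Speed = √(12.49² + 15.08²) = 19.6 m/s; angle = arctan(15.08/12.49) = 50.4° below horizontal.

19.6 m/s at 50.4° below the horizontal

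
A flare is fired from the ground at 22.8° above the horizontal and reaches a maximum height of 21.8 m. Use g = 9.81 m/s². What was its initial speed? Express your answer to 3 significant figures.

At maximum height v_y = 0, so (v₀ sin θ)² = 2 g H.
v₀ sin 22.8° = √(2 × 9.81 × 21.8) = 20.68 m/s.
v₀ = 20.68 / sin 22.8° = 20.68 / 0.3875 = 53.4 m/s.

53.4 m/s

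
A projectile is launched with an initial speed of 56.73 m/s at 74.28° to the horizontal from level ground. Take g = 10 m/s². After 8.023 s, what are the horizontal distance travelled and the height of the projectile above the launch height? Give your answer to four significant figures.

x = 123.3 m, y = 116.3 m

v_x = 56.73 cos 74.28° = 15.370 m/s; v_y0 = 56.73 sin 74.28° = 54.608 m/s.
x = v_x t = 15.370 × 8.023 = 123.3 m.
y = v_y0 t − ½ g t² = 54.608×8.023 − 5.000×8.023² = 116.3 m.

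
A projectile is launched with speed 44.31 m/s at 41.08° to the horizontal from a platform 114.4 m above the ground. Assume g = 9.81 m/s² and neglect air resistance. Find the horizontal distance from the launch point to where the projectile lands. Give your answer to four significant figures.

288.5 m

Components: v_x = 44.31 cos 41.08° = 33.401 m/s, v_y = 44.31 sin 41.08° = 29.117 m/s.
Vertical: 0 = 114.4 + 29.117 t − ½(9.81) t² ⇒ 4.905 t² − 29.117 t − 114.4 = 0.
t = [29.117 + √(847.80 + 2244.5)] / 9.810 = 8.6366 s.
Horizontal: R = v_x · t = 33.401 × 8.6366 = 288.5 m.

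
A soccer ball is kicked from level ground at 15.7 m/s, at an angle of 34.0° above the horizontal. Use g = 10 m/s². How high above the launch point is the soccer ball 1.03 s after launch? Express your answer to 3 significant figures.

v_y0 = 15.7 sin 34.0° = 8.779 m/s.
y(t) = v_y0 t − ½ g t² = 8.779×1.03 − 5.000×1.03² = 3.74 m.

3.74 m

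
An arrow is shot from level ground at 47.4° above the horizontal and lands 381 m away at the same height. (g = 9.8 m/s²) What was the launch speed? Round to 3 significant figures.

61.2 m/s

On level ground, R = v₀² sin(2θ) / g, so v₀ = √(R g / sin 2θ).
sin(2 × 47.4°) = 0.9965.
v₀ = √(381 × 9.8 / 0.9965) = √3747 = 61.2 m/s.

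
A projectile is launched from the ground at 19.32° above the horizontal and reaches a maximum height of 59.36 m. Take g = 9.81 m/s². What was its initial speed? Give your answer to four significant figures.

103.2 m/s

At maximum height v_y = 0, so (v₀ sin θ)² = 2 g H.
v₀ sin 19.32° = √(2 × 9.81 × 59.36) = 34.127 m/s.
v₀ = 34.127 / sin 19.32° = 34.127 / 0.3308 = 103.2 m/s.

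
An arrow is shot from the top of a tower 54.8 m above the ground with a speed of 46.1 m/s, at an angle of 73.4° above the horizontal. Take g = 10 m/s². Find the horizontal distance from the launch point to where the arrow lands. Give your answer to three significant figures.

131 m

Components: v_x = 46.1 cos 73.4° = 13.17 m/s, v_y = 46.1 sin 73.4° = 44.18 m/s.
Vertical: 0 = 54.8 + 44.18 t − ½(10) t² ⇒ 5.000 t² − 44.18 t − 54.8 = 0.
t = [44.18 + √(1952 + 1096)] / 10.00 = 9.939 s.
Horizontal: R = v_x · t = 13.17 × 9.939 = 131 m.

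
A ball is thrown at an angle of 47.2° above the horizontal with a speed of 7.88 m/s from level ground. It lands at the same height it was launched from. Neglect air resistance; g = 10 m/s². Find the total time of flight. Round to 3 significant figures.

1.16 s

Vertical component: v_y = 7.88 sin 47.2° = 5.782 m/s.
For a projectile landing at launch height, time of flight is t = 2 v_y / g = 2 × 5.782 / 10 = 1.16 s.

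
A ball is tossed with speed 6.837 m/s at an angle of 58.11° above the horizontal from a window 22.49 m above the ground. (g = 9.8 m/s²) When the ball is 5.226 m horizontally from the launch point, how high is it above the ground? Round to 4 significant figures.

20.63 m

v_x = 6.837 cos 58.11° = 3.6119 m/s, v_y0 = 6.837 sin 58.11° = 5.8050 m/s.
Time to reach x = 5.226 m: t = x / v_x = 5.226 / 3.6119 = 1.4469 s.
y = 22.49 + v_y0 t − ½ g t² = 22.49 + 5.8050×1.4469 − 4.900×1.4469² = 20.63 m.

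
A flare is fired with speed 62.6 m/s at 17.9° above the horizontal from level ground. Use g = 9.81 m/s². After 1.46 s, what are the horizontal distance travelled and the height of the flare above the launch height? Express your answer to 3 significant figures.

x = 87.0 m, y = 17.6 m

v_x = 62.6 cos 17.9° = 59.57 m/s; v_y0 = 62.6 sin 17.9° = 19.24 m/s.
x = v_x t = 59.57 × 1.46 = 87.0 m.
y = v_y0 t − ½ g t² = 19.24×1.46 − 4.905×1.46² = 17.6 m.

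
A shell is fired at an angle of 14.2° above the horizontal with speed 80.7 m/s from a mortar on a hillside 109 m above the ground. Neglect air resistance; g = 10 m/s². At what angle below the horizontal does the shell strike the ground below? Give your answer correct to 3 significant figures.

v_x = 80.7 cos 14.2° = 78.23 m/s.
At impact |v_y| = √(v_y0² + 2 g h) = √(19.80² + 2×10×109) = 50.72 m/s.
Angle below horizontal = arctan(|v_y| / v_x) = arctan(50.72 / 78.23) = 33.0°.

33.0°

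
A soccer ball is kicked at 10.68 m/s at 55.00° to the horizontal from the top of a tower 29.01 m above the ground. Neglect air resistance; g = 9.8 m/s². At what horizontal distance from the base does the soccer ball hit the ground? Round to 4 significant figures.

Components: v_x = 10.68 cos 55.00° = 6.1258 m/s, v_y = 10.68 sin 55.00° = 8.7485 m/s.
Vertical: 0 = 29.01 + 8.7485 t − ½(9.8) t² ⇒ 4.900 t² − 8.7485 t − 29.01 = 0.
t = [8.7485 + √(76.536 + 568.60)] / 9.800 = 3.4845 s.
Horizontal: R = v_x · t = 6.1258 × 3.4845 = 21.35 m.

21.35 m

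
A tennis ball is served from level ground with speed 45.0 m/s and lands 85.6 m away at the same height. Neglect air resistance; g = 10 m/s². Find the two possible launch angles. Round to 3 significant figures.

12.5° and 77.5°

Level-ground range: R = v₀² sin(2θ)/g ⇒ sin 2θ = R g / v₀² = 85.6×10/45.0² = 0.4227.
2θ = arcsin(0.4227) = 25.01° or 180° − 25.01° = 154.99°.
So θ = 12.5° or θ = 77.5°.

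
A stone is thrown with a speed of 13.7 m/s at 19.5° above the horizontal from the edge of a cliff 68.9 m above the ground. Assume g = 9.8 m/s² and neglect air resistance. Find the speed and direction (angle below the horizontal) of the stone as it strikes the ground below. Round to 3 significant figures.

v_x = 13.7 cos 19.5° = 12.91 m/s (constant).
|v_y| at impact = √((4.573)² + 2×9.8×68.9) = 37.03 m/s.
Speed = √(12.91² + 37.03²) = 39.2 m/s; angle = arctan(37.03/12.91) = 70.8° below horizontal.

39.2 m/s at 70.8° below the horizontal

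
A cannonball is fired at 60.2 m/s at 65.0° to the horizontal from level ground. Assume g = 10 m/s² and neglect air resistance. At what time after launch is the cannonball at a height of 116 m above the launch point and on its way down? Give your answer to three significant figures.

v_y0 = 60.2 sin 65.0° = 54.56 m/s.
Set y = v_y0 t − ½ g t² = 116: 5.000 t² − 54.56 t + 116 = 0.
t = [54.56 ± √(2977 − 2320)] / 10 = (54.56 ± 25.63) / 10, giving t = 2.89 s or t = 8.02 s.
On the way down corresponds to the larger root: t = 8.02 s.

8.02 s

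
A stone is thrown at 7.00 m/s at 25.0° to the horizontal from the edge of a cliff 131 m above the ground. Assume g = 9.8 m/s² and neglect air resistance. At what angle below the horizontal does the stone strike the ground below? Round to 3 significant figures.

v_x = 7.00 cos 25.0° = 6.344 m/s.
At impact |v_y| = √(v_y0² + 2 g h) = √(2.958² + 2×9.8×131) = 50.76 m/s.
Angle below horizontal = arctan(|v_y| / v_x) = arctan(50.76 / 6.344) = 82.9°.

82.9°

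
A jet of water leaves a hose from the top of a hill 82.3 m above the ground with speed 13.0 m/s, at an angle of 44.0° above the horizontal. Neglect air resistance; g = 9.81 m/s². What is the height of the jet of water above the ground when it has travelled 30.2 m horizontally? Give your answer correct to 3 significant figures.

v_x = 13.0 cos 44.0° = 9.351 m/s, v_y0 = 13.0 sin 44.0° = 9.031 m/s.
Time to reach x = 30.2 m: t = x / v_x = 30.2 / 9.351 = 3.230 s.
y = 82.3 + v_y0 t − ½ g t² = 82.3 + 9.031×3.230 − 4.905×3.230² = 60.3 m.

60.3 m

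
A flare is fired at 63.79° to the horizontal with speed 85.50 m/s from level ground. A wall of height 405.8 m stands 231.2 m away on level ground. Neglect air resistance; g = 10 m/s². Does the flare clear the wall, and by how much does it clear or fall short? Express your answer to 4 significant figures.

v_x = 85.50 cos 63.79° = 37.762 m/s; v_y0 = 85.50 sin 63.79° = 76.709 m/s.
Time to reach the wall: t = 231.2 / 37.762 = 6.1226 s.
Height at that point: y = 76.709×6.1226 − 5.000×6.1226² = 282.23 m.
That is 405.8 − 282.23 = 123.6 m below the top of the wall, so the flare does not clear it.

No — it falls 123.6 m short of clearing the wall.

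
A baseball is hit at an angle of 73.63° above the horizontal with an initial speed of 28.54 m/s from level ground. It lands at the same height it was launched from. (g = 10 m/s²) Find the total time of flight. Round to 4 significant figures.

5.477 s

Vertical component: v_y = 28.54 sin 73.63° = 27.383 m/s.
For a projectile landing at launch height, time of flight is t = 2 v_y / g = 2 × 27.383 / 10 = 5.477 s.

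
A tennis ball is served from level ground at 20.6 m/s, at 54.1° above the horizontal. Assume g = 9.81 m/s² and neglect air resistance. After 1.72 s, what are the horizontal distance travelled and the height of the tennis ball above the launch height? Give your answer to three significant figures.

x = 20.8 m, y = 14.2 m

v_x = 20.6 cos 54.1° = 12.08 m/s; v_y0 = 20.6 sin 54.1° = 16.69 m/s.
x = v_x t = 12.08 × 1.72 = 20.8 m.
y = v_y0 t − ½ g t² = 16.69×1.72 − 4.905×1.72² = 14.2 m.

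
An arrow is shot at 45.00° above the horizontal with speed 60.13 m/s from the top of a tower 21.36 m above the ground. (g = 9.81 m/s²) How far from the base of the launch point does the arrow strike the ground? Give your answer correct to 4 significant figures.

388.8 m

Components: v_x = 60.13 cos 45.00° = 42.518 m/s, v_y = 60.13 sin 45.00° = 42.518 m/s.
Vertical: 0 = 21.36 + 42.518 t − ½(9.81) t² ⇒ 4.905 t² − 42.518 t − 21.36 = 0.
t = [42.518 + √(1807.8 + 419.08)] / 9.810 = 9.1445 s.
Horizontal: R = v_x · t = 42.518 × 9.1445 = 388.8 m.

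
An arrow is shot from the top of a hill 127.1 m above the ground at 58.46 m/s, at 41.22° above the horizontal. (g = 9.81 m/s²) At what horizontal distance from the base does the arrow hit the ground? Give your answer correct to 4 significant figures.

455.4 m

Components: v_x = 58.46 cos 41.22° = 43.973 m/s, v_y = 58.46 sin 41.22° = 38.522 m/s.
Vertical: 0 = 127.1 + 38.522 t − ½(9.81) t² ⇒ 4.905 t² − 38.522 t − 127.1 = 0.
t = [38.522 + √(1483.9 + 2493.7)] / 9.810 = 10.356 s.
Horizontal: R = v_x · t = 43.973 × 10.356 = 455.4 m.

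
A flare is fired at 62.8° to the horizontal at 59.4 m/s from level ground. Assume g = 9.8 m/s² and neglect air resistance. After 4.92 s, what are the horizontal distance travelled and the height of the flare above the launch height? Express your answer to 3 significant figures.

x = 134 m, y = 141 m

v_x = 59.4 cos 62.8° = 27.15 m/s; v_y0 = 59.4 sin 62.8° = 52.83 m/s.
x = v_x t = 27.15 × 4.92 = 134 m.
y = v_y0 t − ½ g t² = 52.83×4.92 − 4.900×4.92² = 141 m.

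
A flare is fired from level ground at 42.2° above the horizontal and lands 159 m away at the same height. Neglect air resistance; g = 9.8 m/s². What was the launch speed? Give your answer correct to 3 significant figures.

39.6 m/s

On level ground, R = v₀² sin(2θ) / g, so v₀ = √(R g / sin 2θ).
sin(2 × 42.2°) = 0.9952.
v₀ = √(159 × 9.8 / 0.9952) = √1566 = 39.6 m/s.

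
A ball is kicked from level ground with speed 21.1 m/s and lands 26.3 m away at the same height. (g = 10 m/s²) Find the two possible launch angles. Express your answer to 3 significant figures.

18.1° and 71.9°

Level-ground range: R = v₀² sin(2θ)/g ⇒ sin 2θ = R g / v₀² = 26.3×10/21.1² = 0.5907.
2θ = arcsin(0.5907) = 36.21° or 180° − 36.21° = 143.79°.
So θ = 18.1° or θ = 71.9°.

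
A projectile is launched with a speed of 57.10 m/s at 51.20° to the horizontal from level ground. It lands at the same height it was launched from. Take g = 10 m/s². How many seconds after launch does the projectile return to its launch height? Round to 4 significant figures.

8.900 s

Vertical component: v_y = 57.10 sin 51.20° = 44.500 m/s.
For a projectile landing at launch height, time of flight is t = 2 v_y / g = 2 × 44.500 / 10 = 8.900 s.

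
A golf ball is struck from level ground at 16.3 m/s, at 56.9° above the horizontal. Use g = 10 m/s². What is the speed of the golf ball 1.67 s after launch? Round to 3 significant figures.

v_x = 16.3 cos 56.9° = 8.901 m/s (constant).
v_y(t) = 16.3 sin 56.9° − g t = 13.65 − 10 × 1.67 = -3.050 m/s.
Speed = √(v_x² + v_y²) = √(79.23 + 9.302) = 9.41 m/s.

9.41 m/s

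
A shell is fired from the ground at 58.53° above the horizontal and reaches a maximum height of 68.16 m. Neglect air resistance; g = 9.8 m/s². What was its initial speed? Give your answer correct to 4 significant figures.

42.85 m/s

At maximum height v_y = 0, so (v₀ sin θ)² = 2 g H.
v₀ sin 58.53° = √(2 × 9.8 × 68.16) = 36.550 m/s.
v₀ = 36.550 / sin 58.53° = 36.550 / 0.8529 = 42.85 m/s.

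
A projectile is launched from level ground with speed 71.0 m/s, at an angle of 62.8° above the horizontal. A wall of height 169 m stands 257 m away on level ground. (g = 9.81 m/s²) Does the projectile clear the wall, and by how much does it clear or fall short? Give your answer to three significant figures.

v_x = 71.0 cos 62.8° = 32.45 m/s; v_y0 = 71.0 sin 62.8° = 63.15 m/s.
Time to reach the wall: t = 257 / 32.45 = 7.920 s.
Height at that point: y = 63.15×7.920 − 4.905×7.920² = 192.5 m.
That is 192.5 − 169 = 23.5 m above the top of the wall, so the projectile clears it.

Yes — it clears the wall by 23.5 m.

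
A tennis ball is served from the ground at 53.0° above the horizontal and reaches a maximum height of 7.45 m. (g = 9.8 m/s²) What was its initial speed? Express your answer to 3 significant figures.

At maximum height v_y = 0, so (v₀ sin θ)² = 2 g H.
v₀ sin 53.0° = √(2 × 9.8 × 7.45) = 12.08 m/s.
v₀ = 12.08 / sin 53.0° = 12.08 / 0.7986 = 15.1 m/s.

15.1 m/s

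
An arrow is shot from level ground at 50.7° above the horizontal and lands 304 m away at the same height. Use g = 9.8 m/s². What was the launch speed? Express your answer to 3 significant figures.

On level ground, R = v₀² sin(2θ) / g, so v₀ = √(R g / sin 2θ).
sin(2 × 50.7°) = 0.9803.
v₀ = √(304 × 9.8 / 0.9803) = √3039 = 55.1 m/s.

55.1 m/s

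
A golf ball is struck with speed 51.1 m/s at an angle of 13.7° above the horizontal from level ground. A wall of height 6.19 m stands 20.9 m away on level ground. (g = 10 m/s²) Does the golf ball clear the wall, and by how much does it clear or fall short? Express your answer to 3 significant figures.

No — it falls 1.98 m short of clearing the wall.

v_x = 51.1 cos 13.7° = 49.65 m/s; v_y0 = 51.1 sin 13.7° = 12.10 m/s.
Time to reach the wall: t = 20.9 / 49.65 = 0.4209 s.
Height at that point: y = 12.10×0.4209 − 5.000×0.4209² = 4.207 m.
That is 6.19 − 4.207 = 1.98 m below the top of the wall, so the golf ball does not clear it.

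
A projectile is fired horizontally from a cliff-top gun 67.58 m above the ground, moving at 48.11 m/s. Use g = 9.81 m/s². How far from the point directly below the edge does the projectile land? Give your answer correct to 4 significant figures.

178.6 m

Initial vertical velocity is zero, so the fall time comes from h = ½ g t²: t = √(2 × 67.58 / 9.81) = 3.7118 s.
Horizontal motion is uniform at 48.11 m/s, so x = 48.11 × 3.7118 = 178.6 m.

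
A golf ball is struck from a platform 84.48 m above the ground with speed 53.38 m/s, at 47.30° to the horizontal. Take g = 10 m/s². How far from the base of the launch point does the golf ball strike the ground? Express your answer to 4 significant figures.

Components: v_x = 53.38 cos 47.30° = 36.200 m/s, v_y = 53.38 sin 47.30° = 39.230 m/s.
Vertical: 0 = 84.48 + 39.230 t − ½(10) t² ⇒ 5.000 t² − 39.230 t − 84.48 = 0.
t = [39.230 + √(1539.0 + 1689.6)] / 10.00 = 9.6051 s.
Horizontal: R = v_x · t = 36.200 × 9.6051 = 347.7 m.

347.7 m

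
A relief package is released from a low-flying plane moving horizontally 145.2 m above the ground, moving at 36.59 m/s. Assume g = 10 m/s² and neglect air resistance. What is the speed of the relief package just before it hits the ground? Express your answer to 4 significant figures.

Fall time: t = √(2 × 145.2 / 10) = 5.3889 s.
At impact: v_x = 36.59 m/s (unchanged), v_y = g t = 10 × 5.3889 = 53.889 m/s.
Speed = √(v_x² + v_y²) = √(1338.8 + 2904.0) = 65.14 m/s.

65.14 m/s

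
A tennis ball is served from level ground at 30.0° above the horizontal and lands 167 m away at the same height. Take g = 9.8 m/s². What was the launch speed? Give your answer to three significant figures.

On level ground, R = v₀² sin(2θ) / g, so v₀ = √(R g / sin 2θ).
sin(2 × 30.0°) = 0.8660.
v₀ = √(167 × 9.8 / 0.8660) = √1890 = 43.5 m/s.

43.5 m/s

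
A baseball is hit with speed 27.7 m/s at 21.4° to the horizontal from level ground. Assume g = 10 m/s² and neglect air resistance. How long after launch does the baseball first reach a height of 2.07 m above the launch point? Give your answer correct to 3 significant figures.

v_y0 = 27.7 sin 21.4° = 10.11 m/s.
Set y = v_y0 t − ½ g t² = 2.07: 5.000 t² − 10.11 t + 2.07 = 0.
t = [10.11 ± √(102.2 − 41.40)] / 10 = (10.11 ± 7.797) / 10, giving t = 0.231 s or t = 1.79 s.
The baseball is on the way up at the first time, so t = 0.231 s.

0.231 s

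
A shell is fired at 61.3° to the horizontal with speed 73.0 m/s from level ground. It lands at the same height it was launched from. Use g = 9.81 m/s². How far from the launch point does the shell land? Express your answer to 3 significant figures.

458 m

For level ground, R = v₀² sin(2θ) / g.
sin(2 × 61.3°) = sin 122.6° = 0.8425.
R = (73.0)² × 0.8425 / 9.81 = 458 m.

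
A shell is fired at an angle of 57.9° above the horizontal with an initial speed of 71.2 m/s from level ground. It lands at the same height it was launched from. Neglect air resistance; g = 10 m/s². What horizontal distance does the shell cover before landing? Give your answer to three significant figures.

456 m

Components: v_x = 71.2 cos 57.9° = 37.84 m/s, v_y = 71.2 sin 57.9° = 60.32 m/s.
Time of flight (same landing height): t = 2 v_y / g = 2 × 60.32 / 10 = 12.06 s.
Range: R = v_x · t = 37.84 × 12.06 = 456 m.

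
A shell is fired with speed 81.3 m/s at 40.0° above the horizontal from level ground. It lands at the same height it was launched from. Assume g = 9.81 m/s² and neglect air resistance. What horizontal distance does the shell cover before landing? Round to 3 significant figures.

664 m

For level ground, R = v₀² sin(2θ) / g.
sin(2 × 40.0°) = sin 80.00° = 0.9848.
R = (81.3)² × 0.9848 / 9.81 = 664 m.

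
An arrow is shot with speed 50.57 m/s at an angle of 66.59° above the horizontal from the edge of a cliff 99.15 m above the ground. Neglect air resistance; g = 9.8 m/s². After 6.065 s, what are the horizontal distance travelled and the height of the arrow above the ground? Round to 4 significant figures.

v_x = 50.57 cos 66.59° = 20.092 m/s; v_y0 = 50.57 sin 66.59° = 46.407 m/s.
x = v_x t = 20.092 × 6.065 = 121.9 m.
y = 99.15 + v_y0 t − ½ g t² = 200.4 m.

x = 121.9 m, y = 200.4 m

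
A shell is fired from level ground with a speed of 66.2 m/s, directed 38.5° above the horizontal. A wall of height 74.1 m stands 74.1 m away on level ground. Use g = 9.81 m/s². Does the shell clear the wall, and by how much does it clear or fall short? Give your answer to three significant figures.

No — it falls 25.2 m short of clearing the wall.

v_x = 66.2 cos 38.5° = 51.81 m/s; v_y0 = 66.2 sin 38.5° = 41.21 m/s.
Time to reach the wall: t = 74.1 / 51.81 = 1.430 s.
Height at that point: y = 41.21×1.430 − 4.905×1.430² = 48.90 m.
That is 74.1 − 48.90 = 25.2 m below the top of the wall, so the shell does not clear it.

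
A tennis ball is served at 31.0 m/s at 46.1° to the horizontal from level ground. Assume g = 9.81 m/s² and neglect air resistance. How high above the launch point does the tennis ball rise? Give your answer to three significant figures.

Vertical component of launch velocity: v_y = 31.0 sin 46.1° = 22.34 m/s.
At the highest point the vertical velocity is zero, so v_y² = 2 g h_max.
h_max = (22.34)² / (2 × 9.81) = 499.1 / 19.62 = 25.4 m.

25.4 m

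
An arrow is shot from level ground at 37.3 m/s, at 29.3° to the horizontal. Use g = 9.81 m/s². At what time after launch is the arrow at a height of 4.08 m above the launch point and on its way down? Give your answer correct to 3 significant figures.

3.48 s

v_y0 = 37.3 sin 29.3° = 18.25 m/s.
Set y = v_y0 t − ½ g t² = 4.08: 4.905 t² − 18.25 t + 4.08 = 0.
t = [18.25 ± √(333.1 − 80.05)] / 9.81 = (18.25 ± 15.91) / 9.81, giving t = 0.239 s or t = 3.48 s.
On the way down corresponds to the larger root: t = 3.48 s.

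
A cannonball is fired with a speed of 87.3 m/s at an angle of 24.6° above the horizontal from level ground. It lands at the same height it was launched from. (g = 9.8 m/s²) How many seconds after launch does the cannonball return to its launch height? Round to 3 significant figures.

7.42 s

Vertical component: v_y = 87.3 sin 24.6° = 36.34 m/s.
For a projectile landing at launch height, time of flight is t = 2 v_y / g = 2 × 36.34 / 9.8 = 7.42 s.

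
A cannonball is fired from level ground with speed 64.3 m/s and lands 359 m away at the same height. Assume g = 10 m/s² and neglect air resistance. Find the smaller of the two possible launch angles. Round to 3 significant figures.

30.1°

Level-ground range: R = v₀² sin(2θ)/g ⇒ sin 2θ = R g / v₀² = 359×10/64.3² = 0.8683.
2θ = arcsin(0.8683) = 60.26° or 180° − 60.26° = 119.74°.
So θ = 30.1° or θ = 59.9°.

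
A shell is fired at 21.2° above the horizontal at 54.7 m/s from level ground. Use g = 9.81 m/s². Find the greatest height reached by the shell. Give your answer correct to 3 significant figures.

Vertical component of launch velocity: v_y = 54.7 sin 21.2° = 19.78 m/s.
At the highest point the vertical velocity is zero, so v_y² = 2 g h_max.
h_max = (19.78)² / (2 × 9.81) = 391.2 / 19.62 = 19.9 m.

19.9 m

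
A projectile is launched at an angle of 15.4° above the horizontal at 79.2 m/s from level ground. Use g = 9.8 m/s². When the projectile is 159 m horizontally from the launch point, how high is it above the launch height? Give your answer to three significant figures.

v_x = 79.2 cos 15.4° = 76.36 m/s, v_y0 = 79.2 sin 15.4° = 21.03 m/s.
Time to reach x = 159 m: t = x / v_x = 159 / 76.36 = 2.082 s.
y = v_y0 t − ½ g t² = 21.03×2.082 − 4.900×2.082² = 22.5 m.

22.5 m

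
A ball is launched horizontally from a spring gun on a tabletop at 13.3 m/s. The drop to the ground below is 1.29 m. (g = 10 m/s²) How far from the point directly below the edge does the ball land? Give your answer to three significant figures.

Initial vertical velocity is zero, so the fall time comes from h = ½ g t²: t = √(2 × 1.29 / 10) = 0.5079 s.
Horizontal motion is uniform at 13.3 m/s, so x = 13.3 × 0.5079 = 6.76 m.

6.76 m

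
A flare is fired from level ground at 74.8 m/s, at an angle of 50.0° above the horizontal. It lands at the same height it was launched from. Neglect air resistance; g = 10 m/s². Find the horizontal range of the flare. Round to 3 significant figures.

Components: v_x = 74.8 cos 50.0° = 48.08 m/s, v_y = 74.8 sin 50.0° = 57.30 m/s.
Time of flight (same landing height): t = 2 v_y / g = 2 × 57.30 / 10 = 11.46 s.
Range: R = v_x · t = 48.08 × 11.46 = 551 m.

551 m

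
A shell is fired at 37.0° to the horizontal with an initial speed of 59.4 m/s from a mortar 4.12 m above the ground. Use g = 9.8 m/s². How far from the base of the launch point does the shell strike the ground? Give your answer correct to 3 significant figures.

Components: v_x = 59.4 cos 37.0° = 47.44 m/s, v_y = 59.4 sin 37.0° = 35.75 m/s.
Vertical: 0 = 4.12 + 35.75 t − ½(9.8) t² ⇒ 4.900 t² − 35.75 t − 4.12 = 0.
t = [35.75 + √(1278 + 80.75)] / 9.800 = 7.409 s.
Horizontal: R = v_x · t = 47.44 × 7.409 = 351 m.

351 m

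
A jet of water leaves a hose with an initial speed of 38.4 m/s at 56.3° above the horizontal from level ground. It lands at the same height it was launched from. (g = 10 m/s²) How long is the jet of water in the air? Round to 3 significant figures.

6.39 s

Vertical component: v_y = 38.4 sin 56.3° = 31.95 m/s.
For a projectile landing at launch height, time of flight is t = 2 v_y / g = 2 × 31.95 / 10 = 6.39 s.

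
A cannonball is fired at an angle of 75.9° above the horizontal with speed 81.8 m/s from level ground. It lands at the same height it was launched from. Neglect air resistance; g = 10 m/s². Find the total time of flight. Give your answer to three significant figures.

15.9 s

Vertical component: v_y = 81.8 sin 75.9° = 79.34 m/s.
For a projectile landing at launch height, time of flight is t = 2 v_y / g = 2 × 79.34 / 10 = 15.9 s.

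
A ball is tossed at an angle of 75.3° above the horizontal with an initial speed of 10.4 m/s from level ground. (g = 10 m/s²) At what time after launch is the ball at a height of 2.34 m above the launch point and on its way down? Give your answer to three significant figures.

v_y0 = 10.4 sin 75.3° = 10.06 m/s.
Set y = v_y0 t − ½ g t² = 2.34: 5.000 t² − 10.06 t + 2.34 = 0.
t = [10.06 ± √(101.2 − 46.80)] / 10 = (10.06 ± 7.376) / 10, giving t = 0.268 s or t = 1.74 s.
On the way down corresponds to the larger root: t = 1.74 s.

1.74 s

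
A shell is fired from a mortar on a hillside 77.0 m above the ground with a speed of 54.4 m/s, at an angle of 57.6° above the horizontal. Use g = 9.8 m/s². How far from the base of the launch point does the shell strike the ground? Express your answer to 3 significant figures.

316 m

Components: v_x = 54.4 cos 57.6° = 29.15 m/s, v_y = 54.4 sin 57.6° = 45.93 m/s.
Vertical: 0 = 77.0 + 45.93 t − ½(9.8) t² ⇒ 4.900 t² − 45.93 t − 77.0 = 0.
t = [45.93 + √(2110 + 1509)] / 9.800 = 10.83 s.
Horizontal: R = v_x · t = 29.15 × 10.83 = 316 m.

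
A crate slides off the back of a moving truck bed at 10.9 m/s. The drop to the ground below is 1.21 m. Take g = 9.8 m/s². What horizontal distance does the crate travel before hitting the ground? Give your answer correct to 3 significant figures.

5.42 m

Initial vertical velocity is zero, so the fall time comes from h = ½ g t²: t = √(2 × 1.21 / 9.8) = 0.4969 s.
Horizontal motion is uniform at 10.9 m/s, so x = 10.9 × 0.4969 = 5.42 m.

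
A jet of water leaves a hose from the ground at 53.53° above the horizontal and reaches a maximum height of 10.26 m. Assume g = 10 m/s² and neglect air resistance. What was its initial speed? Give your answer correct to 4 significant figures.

At maximum height v_y = 0, so (v₀ sin θ)² = 2 g H.
v₀ sin 53.53° = √(2 × 10 × 10.26) = 14.325 m/s.
v₀ = 14.325 / sin 53.53° = 14.325 / 0.8042 = 17.81 m/s.

17.81 m/s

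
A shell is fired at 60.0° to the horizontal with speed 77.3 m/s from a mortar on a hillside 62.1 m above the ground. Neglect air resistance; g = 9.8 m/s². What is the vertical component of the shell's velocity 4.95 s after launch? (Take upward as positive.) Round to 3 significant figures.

18.4 m/s

Initial vertical component: v_y0 = 77.3 sin 60.0° = 66.94 m/s.
v_y(t) = v_y0 − g t = 66.94 − 9.8 × 4.95 = 18.4 m/s.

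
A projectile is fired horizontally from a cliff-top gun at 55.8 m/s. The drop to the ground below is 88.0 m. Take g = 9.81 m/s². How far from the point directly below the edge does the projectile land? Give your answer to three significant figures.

236 m

Initial vertical velocity is zero, so the fall time comes from h = ½ g t²: t = √(2 × 88.0 / 9.81) = 4.236 s.
Horizontal motion is uniform at 55.8 m/s, so x = 55.8 × 4.236 = 236 m.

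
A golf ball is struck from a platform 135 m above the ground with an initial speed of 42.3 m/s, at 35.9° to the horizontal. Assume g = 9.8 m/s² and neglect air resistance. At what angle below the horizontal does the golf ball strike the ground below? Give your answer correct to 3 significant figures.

v_x = 42.3 cos 35.9° = 34.26 m/s.
At impact |v_y| = √(v_y0² + 2 g h) = √(24.80² + 2×9.8×135) = 57.11 m/s.
Angle below horizontal = arctan(|v_y| / v_x) = arctan(57.11 / 34.26) = 59.0°.

59.0°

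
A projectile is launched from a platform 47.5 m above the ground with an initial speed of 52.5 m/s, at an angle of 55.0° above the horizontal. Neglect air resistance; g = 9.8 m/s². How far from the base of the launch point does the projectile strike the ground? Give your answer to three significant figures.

294 m

Components: v_x = 52.5 cos 55.0° = 30.11 m/s, v_y = 52.5 sin 55.0° = 43.01 m/s.
Vertical: 0 = 47.5 + 43.01 t − ½(9.8) t² ⇒ 4.900 t² − 43.01 t − 47.5 = 0.
t = [43.01 + √(1850 + 931.0)] / 9.800 = 9.770 s.
Horizontal: R = v_x · t = 30.11 × 9.770 = 294 m.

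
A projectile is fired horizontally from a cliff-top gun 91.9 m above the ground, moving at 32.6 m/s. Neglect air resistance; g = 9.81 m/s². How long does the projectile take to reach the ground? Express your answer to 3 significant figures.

4.33 s

The horizontal speed doesn't affect the fall. With v_y0 = 0, h = ½ g t².
t = √(2 × 91.9 / 9.81) = √18.74 = 4.33 s.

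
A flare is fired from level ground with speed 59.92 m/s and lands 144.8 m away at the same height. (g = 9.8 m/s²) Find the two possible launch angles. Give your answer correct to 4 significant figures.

11.64° and 78.36°

Level-ground range: R = v₀² sin(2θ)/g ⇒ sin 2θ = R g / v₀² = 144.8×9.8/59.92² = 0.3952.
2θ = arcsin(0.3952) = 23.278° or 180° − 23.278° = 156.722°.
So θ = 11.64° or θ = 78.36°.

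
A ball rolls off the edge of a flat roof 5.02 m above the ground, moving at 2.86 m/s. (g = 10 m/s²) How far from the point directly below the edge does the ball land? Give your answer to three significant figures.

Initial vertical velocity is zero, so the fall time comes from h = ½ g t²: t = √(2 × 5.02 / 10) = 1.002 s.
Horizontal motion is uniform at 2.86 m/s, so x = 2.86 × 1.002 = 2.87 m.

2.87 m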